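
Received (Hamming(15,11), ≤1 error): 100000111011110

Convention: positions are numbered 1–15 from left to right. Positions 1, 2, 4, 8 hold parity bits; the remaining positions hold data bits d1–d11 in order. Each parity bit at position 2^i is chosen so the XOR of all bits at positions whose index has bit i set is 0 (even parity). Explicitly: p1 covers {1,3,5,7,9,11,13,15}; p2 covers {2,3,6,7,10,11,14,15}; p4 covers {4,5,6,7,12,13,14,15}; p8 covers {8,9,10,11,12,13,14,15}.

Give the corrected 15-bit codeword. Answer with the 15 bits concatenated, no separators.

101000111011110

s1 (pos 1,3,5,7,9,11,13,15): 1⊕0⊕0⊕1⊕1⊕1⊕1⊕0 = 1
s2 (pos 2,3,6,7,10,11,14,15): 0⊕0⊕0⊕1⊕0⊕1⊕1⊕0 = 1
s4 (pos 4,5,6,7,12,13,14,15): 0⊕0⊕0⊕1⊕1⊕1⊕1⊕0 = 0
s8 (pos 8,9,10,11,12,13,14,15): 1⊕1⊕0⊕1⊕1⊕1⊕1⊕0 = 0
Syndrome s8…s1 = 0011 → error at position 3.
Flip position 3: 100000111011110 → 101000111011110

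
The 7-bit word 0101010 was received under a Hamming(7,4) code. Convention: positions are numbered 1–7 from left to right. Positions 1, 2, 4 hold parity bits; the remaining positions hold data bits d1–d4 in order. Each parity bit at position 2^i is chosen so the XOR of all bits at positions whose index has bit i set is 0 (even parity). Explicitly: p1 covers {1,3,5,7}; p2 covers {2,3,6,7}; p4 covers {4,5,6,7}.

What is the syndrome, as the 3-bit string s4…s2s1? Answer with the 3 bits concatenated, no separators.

000

s1 (pos 1,3,5,7): 0⊕0⊕0⊕0 = 0
s2 (pos 2,3,6,7): 1⊕0⊕1⊕0 = 0
s4 (pos 4,5,6,7): 1⊕0⊕1⊕0 = 0
Syndrome s4…s1 = 000 → no error.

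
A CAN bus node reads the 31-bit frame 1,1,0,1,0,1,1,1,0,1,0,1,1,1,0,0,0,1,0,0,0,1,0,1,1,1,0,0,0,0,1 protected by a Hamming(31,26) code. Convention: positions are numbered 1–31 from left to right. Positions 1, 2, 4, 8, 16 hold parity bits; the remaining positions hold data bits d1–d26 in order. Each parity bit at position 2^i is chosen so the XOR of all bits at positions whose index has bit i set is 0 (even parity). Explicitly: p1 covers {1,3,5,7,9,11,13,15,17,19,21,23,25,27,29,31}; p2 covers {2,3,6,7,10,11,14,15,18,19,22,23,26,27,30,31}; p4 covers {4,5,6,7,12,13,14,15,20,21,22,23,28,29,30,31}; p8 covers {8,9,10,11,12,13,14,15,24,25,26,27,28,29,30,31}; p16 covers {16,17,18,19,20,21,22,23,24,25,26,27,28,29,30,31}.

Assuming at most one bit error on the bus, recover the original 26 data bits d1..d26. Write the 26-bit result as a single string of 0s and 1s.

s1 (pos 1,3,5,7,9,11,13,15,17,19,21,23,25,27,29,31): 1⊕0⊕0⊕1⊕0⊕0⊕1⊕0⊕0⊕0⊕0⊕0⊕1⊕0⊕0⊕1 = 1
s2 (pos 2,3,6,7,10,11,14,15,18,19,22,23,26,27,30,31): 1⊕0⊕1⊕1⊕1⊕0⊕1⊕0⊕1⊕0⊕1⊕0⊕1⊕0⊕0⊕1 = 1
s4 (pos 4,5,6,7,12,13,14,15,20,21,22,23,28,29,30,31): 1⊕0⊕1⊕1⊕1⊕1⊕1⊕0⊕0⊕0⊕1⊕0⊕0⊕0⊕0⊕1 = 0
s8 (pos 8,9,10,11,12,13,14,15,24,25,26,27,28,29,30,31): 1⊕0⊕1⊕0⊕1⊕1⊕1⊕0⊕1⊕1⊕1⊕0⊕0⊕0⊕0⊕1 = 1
s16 (pos 16,17,18,19,20,21,22,23,24,25,26,27,28,29,30,31): 0⊕0⊕1⊕0⊕0⊕0⊕1⊕0⊕1⊕1⊕1⊕0⊕0⊕0⊕0⊕1 = 0
Syndrome s16…s1 = 01011 → error at position 11.
Flip position 11: 1101011101011100010001011100001 → 1101011101111100010001011100001
Read data bits from positions 3,5,6,7,9,10,11,12,13,14,15,17,18,19,20,21,22,23,24,25,26,27,28,29,30,31: 00110111110010001011100001

00110111110010001011100001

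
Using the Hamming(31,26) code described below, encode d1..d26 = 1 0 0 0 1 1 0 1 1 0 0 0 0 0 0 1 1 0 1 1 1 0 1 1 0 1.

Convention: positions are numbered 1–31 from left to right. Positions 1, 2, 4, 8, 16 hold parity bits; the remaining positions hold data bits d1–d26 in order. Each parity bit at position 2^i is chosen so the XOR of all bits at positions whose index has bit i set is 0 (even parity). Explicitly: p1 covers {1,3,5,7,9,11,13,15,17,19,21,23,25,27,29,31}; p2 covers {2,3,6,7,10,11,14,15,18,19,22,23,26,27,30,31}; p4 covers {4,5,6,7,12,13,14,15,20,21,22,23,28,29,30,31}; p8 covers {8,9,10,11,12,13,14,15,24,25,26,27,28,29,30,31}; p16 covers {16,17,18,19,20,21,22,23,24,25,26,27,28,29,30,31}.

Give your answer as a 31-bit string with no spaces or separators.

1111000011011000000011011101101

Place data at non-parity positions: p1 p2 1 p4 0 0 0 p8 1 1 0 1 1 0 0 p16 0 0 0 0 1 1 0 1 1 1 0 1 1 0 1
p1 (pos 1,3,5,7,9,11,13,15,17,19,21,23,25,27,29,31): XOR of data positions = 1⊕0⊕0⊕1⊕0⊕1⊕0⊕0⊕0⊕1⊕0⊕1⊕0⊕1⊕1 = 1
p2 (pos 2,3,6,7,10,11,14,15,18,19,22,23,26,27,30,31): XOR of data positions = 1⊕0⊕0⊕1⊕0⊕0⊕0⊕0⊕0⊕1⊕0⊕1⊕0⊕0⊕1 = 1
p4 (pos 4,5,6,7,12,13,14,15,20,21,22,23,28,29,30,31): XOR of data positions = 0⊕0⊕0⊕1⊕1⊕0⊕0⊕0⊕1⊕1⊕0⊕1⊕1⊕0⊕1 = 1
p8 (pos 8,9,10,11,12,13,14,15,24,25,26,27,28,29,30,31): XOR of data positions = 1⊕1⊕0⊕1⊕1⊕0⊕0⊕1⊕1⊕1⊕0⊕1⊕1⊕0⊕1 = 0
p16 (pos 16,17,18,19,20,21,22,23,24,25,26,27,28,29,30,31): XOR of data positions = 0⊕0⊕0⊕0⊕1⊕1⊕0⊕1⊕1⊕1⊕0⊕1⊕1⊕0⊕1 = 0
Codeword: 1111000011011000000011011101101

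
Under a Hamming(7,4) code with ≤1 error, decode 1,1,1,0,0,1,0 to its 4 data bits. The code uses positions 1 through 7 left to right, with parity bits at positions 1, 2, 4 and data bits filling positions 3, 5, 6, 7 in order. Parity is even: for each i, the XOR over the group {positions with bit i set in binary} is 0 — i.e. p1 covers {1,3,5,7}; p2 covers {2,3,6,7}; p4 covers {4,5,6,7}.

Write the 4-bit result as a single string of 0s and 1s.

1000

s1 (pos 1,3,5,7): 1⊕1⊕0⊕0 = 0
s2 (pos 2,3,6,7): 1⊕1⊕1⊕0 = 1
s4 (pos 4,5,6,7): 0⊕0⊕1⊕0 = 1
Syndrome s4…s1 = 110 → error at position 6.
Flip position 6: 1110010 → 1110000
Read data bits from positions 3,5,6,7: 1000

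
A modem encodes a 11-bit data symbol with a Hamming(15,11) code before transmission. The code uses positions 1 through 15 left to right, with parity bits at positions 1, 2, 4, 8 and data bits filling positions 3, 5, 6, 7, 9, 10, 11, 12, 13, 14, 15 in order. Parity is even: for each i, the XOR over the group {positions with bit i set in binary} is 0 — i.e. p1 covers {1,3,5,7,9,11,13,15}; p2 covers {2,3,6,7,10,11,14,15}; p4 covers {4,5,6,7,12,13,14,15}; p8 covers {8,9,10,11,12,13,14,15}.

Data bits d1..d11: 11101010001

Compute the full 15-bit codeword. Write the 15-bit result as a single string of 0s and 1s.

Place data at non-parity positions: p1 p2 1 p4 1 1 0 p8 1 0 1 0 0 0 1
p1 (pos 1,3,5,7,9,11,13,15): XOR of data positions = 1⊕1⊕0⊕1⊕1⊕0⊕1 = 1
p2 (pos 2,3,6,7,10,11,14,15): XOR of data positions = 1⊕1⊕0⊕0⊕1⊕0⊕1 = 0
p4 (pos 4,5,6,7,12,13,14,15): XOR of data positions = 1⊕1⊕0⊕0⊕0⊕0⊕1 = 1
p8 (pos 8,9,10,11,12,13,14,15): XOR of data positions = 1⊕0⊕1⊕0⊕0⊕0⊕1 = 1
Codeword: 101111011010001

101111011010001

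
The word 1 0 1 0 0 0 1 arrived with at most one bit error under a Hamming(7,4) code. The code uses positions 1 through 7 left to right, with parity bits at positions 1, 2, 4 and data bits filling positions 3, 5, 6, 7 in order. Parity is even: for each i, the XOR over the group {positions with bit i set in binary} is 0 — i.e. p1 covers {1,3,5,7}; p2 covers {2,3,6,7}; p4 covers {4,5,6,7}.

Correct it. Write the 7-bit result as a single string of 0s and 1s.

1010101

s1 (pos 1,3,5,7): 1⊕1⊕0⊕1 = 1
s2 (pos 2,3,6,7): 0⊕1⊕0⊕1 = 0
s4 (pos 4,5,6,7): 0⊕0⊕0⊕1 = 1
Syndrome s4…s1 = 101 → error at position 5.
Flip position 5: 1010001 → 1010101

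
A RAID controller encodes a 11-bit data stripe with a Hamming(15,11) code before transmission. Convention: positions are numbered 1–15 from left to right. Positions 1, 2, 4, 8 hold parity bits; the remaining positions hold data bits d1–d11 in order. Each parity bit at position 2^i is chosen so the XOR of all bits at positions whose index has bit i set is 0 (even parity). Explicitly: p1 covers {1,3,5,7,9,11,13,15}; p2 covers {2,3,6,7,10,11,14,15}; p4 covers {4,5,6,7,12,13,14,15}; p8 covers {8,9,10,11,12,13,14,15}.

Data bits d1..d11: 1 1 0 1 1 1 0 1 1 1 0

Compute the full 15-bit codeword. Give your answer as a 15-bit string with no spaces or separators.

Place data at non-parity positions: p1 p2 1 p4 1 0 1 p8 1 1 0 1 1 1 0
p1 (pos 1,3,5,7,9,11,13,15): XOR of data positions = 1⊕1⊕1⊕1⊕0⊕1⊕0 = 1
p2 (pos 2,3,6,7,10,11,14,15): XOR of data positions = 1⊕0⊕1⊕1⊕0⊕1⊕0 = 0
p4 (pos 4,5,6,7,12,13,14,15): XOR of data positions = 1⊕0⊕1⊕1⊕1⊕1⊕0 = 1
p8 (pos 8,9,10,11,12,13,14,15): XOR of data positions = 1⊕1⊕0⊕1⊕1⊕1⊕0 = 1
Codeword: 101110111101110

101110111101110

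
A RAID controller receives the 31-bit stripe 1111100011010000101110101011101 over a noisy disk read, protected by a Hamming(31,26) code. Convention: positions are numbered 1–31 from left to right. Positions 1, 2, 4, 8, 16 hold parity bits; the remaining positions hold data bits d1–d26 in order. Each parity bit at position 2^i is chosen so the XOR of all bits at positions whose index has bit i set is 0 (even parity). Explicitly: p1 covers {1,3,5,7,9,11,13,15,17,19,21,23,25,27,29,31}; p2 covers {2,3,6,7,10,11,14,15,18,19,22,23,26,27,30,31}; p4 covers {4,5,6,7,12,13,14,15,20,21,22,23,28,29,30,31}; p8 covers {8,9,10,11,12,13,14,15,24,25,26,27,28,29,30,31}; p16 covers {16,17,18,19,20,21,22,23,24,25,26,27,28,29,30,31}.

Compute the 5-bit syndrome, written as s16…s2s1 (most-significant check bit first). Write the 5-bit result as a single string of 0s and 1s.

s1 (pos 1,3,5,7,9,11,13,15,17,19,21,23,25,27,29,31): 1⊕1⊕1⊕0⊕1⊕0⊕0⊕0⊕1⊕1⊕1⊕1⊕1⊕1⊕1⊕1 = 0
s2 (pos 2,3,6,7,10,11,14,15,18,19,22,23,26,27,30,31): 1⊕1⊕0⊕0⊕1⊕0⊕0⊕0⊕0⊕1⊕0⊕1⊕0⊕1⊕0⊕1 = 1
s4 (pos 4,5,6,7,12,13,14,15,20,21,22,23,28,29,30,31): 1⊕1⊕0⊕0⊕1⊕0⊕0⊕0⊕1⊕1⊕0⊕1⊕1⊕1⊕0⊕1 = 1
s8 (pos 8,9,10,11,12,13,14,15,24,25,26,27,28,29,30,31): 0⊕1⊕1⊕0⊕1⊕0⊕0⊕0⊕0⊕1⊕0⊕1⊕1⊕1⊕0⊕1 = 0
s16 (pos 16,17,18,19,20,21,22,23,24,25,26,27,28,29,30,31): 0⊕1⊕0⊕1⊕1⊕1⊕0⊕1⊕0⊕1⊕0⊕1⊕1⊕1⊕0⊕1 = 0
Syndrome s16…s1 = 00110 → error at position 6.

00110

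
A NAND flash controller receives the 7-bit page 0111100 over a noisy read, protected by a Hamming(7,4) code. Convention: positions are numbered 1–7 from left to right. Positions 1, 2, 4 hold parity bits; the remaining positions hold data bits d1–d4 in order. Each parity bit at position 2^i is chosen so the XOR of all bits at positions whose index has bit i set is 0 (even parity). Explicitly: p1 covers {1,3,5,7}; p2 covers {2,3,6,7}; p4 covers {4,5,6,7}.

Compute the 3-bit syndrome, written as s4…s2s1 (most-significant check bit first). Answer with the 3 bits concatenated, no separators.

s1 (pos 1,3,5,7): 0⊕1⊕1⊕0 = 0
s2 (pos 2,3,6,7): 1⊕1⊕0⊕0 = 0
s4 (pos 4,5,6,7): 1⊕1⊕0⊕0 = 0
Syndrome s4…s1 = 000 → no error.

000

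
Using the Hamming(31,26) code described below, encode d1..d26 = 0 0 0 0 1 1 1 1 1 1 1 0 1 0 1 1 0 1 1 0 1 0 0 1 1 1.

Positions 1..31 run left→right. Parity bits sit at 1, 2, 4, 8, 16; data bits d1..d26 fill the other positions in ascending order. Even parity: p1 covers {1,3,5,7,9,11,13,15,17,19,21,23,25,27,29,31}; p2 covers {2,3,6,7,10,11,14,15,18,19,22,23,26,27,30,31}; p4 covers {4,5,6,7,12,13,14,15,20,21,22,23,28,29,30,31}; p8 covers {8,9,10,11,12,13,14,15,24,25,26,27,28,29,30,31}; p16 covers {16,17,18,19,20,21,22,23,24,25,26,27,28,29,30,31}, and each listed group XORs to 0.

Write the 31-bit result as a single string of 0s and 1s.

Place data at non-parity positions: p1 p2 0 p4 0 0 0 p8 1 1 1 1 1 1 1 p16 0 1 0 1 1 0 1 1 0 1 0 0 1 1 1
p1 (pos 1,3,5,7,9,11,13,15,17,19,21,23,25,27,29,31): XOR of data positions = 0⊕0⊕0⊕1⊕1⊕1⊕1⊕0⊕0⊕1⊕1⊕0⊕0⊕1⊕1 = 0
p2 (pos 2,3,6,7,10,11,14,15,18,19,22,23,26,27,30,31): XOR of data positions = 0⊕0⊕0⊕1⊕1⊕1⊕1⊕1⊕0⊕0⊕1⊕1⊕0⊕1⊕1 = 1
p4 (pos 4,5,6,7,12,13,14,15,20,21,22,23,28,29,30,31): XOR of data positions = 0⊕0⊕0⊕1⊕1⊕1⊕1⊕1⊕1⊕0⊕1⊕0⊕1⊕1⊕1 = 0
p8 (pos 8,9,10,11,12,13,14,15,24,25,26,27,28,29,30,31): XOR of data positions = 1⊕1⊕1⊕1⊕1⊕1⊕1⊕1⊕0⊕1⊕0⊕0⊕1⊕1⊕1 = 0
p16 (pos 16,17,18,19,20,21,22,23,24,25,26,27,28,29,30,31): XOR of data positions = 0⊕1⊕0⊕1⊕1⊕0⊕1⊕1⊕0⊕1⊕0⊕0⊕1⊕1⊕1 = 1
Codeword: 0100000011111111010110110100111

0100000011111111010110110100111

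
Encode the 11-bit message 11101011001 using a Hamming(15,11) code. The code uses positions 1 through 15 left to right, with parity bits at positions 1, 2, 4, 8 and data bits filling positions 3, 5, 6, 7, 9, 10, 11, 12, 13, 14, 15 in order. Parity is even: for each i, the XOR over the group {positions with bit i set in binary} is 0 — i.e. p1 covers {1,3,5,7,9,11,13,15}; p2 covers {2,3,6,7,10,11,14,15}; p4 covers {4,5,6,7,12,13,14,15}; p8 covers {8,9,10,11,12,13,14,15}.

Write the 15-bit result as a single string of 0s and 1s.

101011001011001

Place data at non-parity positions: p1 p2 1 p4 1 1 0 p8 1 0 1 1 0 0 1
p1 (pos 1,3,5,7,9,11,13,15): XOR of data positions = 1⊕1⊕0⊕1⊕1⊕0⊕1 = 1
p2 (pos 2,3,6,7,10,11,14,15): XOR of data positions = 1⊕1⊕0⊕0⊕1⊕0⊕1 = 0
p4 (pos 4,5,6,7,12,13,14,15): XOR of data positions = 1⊕1⊕0⊕1⊕0⊕0⊕1 = 0
p8 (pos 8,9,10,11,12,13,14,15): XOR of data positions = 1⊕0⊕1⊕1⊕0⊕0⊕1 = 0
Codeword: 101011001011001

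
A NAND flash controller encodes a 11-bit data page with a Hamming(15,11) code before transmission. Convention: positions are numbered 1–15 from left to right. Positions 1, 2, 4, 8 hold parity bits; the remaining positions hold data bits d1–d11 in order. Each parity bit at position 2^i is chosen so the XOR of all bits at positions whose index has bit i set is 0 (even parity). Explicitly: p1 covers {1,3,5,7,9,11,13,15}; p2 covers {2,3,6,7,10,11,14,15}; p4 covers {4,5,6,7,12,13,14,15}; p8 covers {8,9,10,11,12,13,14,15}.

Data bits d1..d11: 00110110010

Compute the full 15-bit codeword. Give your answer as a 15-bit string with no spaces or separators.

Place data at non-parity positions: p1 p2 0 p4 0 1 1 p8 0 1 1 0 0 1 0
p1 (pos 1,3,5,7,9,11,13,15): XOR of data positions = 0⊕0⊕1⊕0⊕1⊕0⊕0 = 0
p2 (pos 2,3,6,7,10,11,14,15): XOR of data positions = 0⊕1⊕1⊕1⊕1⊕1⊕0 = 1
p4 (pos 4,5,6,7,12,13,14,15): XOR of data positions = 0⊕1⊕1⊕0⊕0⊕1⊕0 = 1
p8 (pos 8,9,10,11,12,13,14,15): XOR of data positions = 0⊕1⊕1⊕0⊕0⊕1⊕0 = 1
Codeword: 010101110110010

010101110110010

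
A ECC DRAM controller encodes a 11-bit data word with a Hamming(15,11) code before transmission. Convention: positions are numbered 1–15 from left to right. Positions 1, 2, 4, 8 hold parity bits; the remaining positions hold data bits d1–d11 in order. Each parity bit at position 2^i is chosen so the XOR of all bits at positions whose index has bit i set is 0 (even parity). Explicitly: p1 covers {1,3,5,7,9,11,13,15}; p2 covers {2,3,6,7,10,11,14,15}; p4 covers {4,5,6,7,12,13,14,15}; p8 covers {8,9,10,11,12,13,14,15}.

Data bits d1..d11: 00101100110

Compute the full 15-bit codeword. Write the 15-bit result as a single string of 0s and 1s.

Place data at non-parity positions: p1 p2 0 p4 0 1 0 p8 1 1 0 0 1 1 0
p1 (pos 1,3,5,7,9,11,13,15): XOR of data positions = 0⊕0⊕0⊕1⊕0⊕1⊕0 = 0
p2 (pos 2,3,6,7,10,11,14,15): XOR of data positions = 0⊕1⊕0⊕1⊕0⊕1⊕0 = 1
p4 (pos 4,5,6,7,12,13,14,15): XOR of data positions = 0⊕1⊕0⊕0⊕1⊕1⊕0 = 1
p8 (pos 8,9,10,11,12,13,14,15): XOR of data positions = 1⊕1⊕0⊕0⊕1⊕1⊕0 = 0
Codeword: 010101001100110

010101001100110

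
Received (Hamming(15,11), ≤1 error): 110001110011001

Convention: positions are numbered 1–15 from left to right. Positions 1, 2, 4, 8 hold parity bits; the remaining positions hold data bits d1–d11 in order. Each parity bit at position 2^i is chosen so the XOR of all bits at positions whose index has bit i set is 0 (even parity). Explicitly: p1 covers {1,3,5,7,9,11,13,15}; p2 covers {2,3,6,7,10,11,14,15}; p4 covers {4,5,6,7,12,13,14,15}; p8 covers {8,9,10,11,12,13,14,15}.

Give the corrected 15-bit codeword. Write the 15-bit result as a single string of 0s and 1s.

100001110011001

s1 (pos 1,3,5,7,9,11,13,15): 1⊕0⊕0⊕1⊕0⊕1⊕0⊕1 = 0
s2 (pos 2,3,6,7,10,11,14,15): 1⊕0⊕1⊕1⊕0⊕1⊕0⊕1 = 1
s4 (pos 4,5,6,7,12,13,14,15): 0⊕0⊕1⊕1⊕1⊕0⊕0⊕1 = 0
s8 (pos 8,9,10,11,12,13,14,15): 1⊕0⊕0⊕1⊕1⊕0⊕0⊕1 = 0
Syndrome s8…s1 = 0010 → error at position 2.
Flip position 2: 110001110011001 → 100001110011001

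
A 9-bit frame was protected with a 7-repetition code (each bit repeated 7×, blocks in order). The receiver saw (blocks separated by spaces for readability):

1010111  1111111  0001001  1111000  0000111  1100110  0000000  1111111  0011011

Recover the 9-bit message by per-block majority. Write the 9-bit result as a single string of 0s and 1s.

110101011

Block 1 (1010111): 5 ones → 1
Block 2 (1111111): 7 ones → 1
Block 3 (0001001): 2 ones → 0
Block 4 (1111000): 4 ones → 1
Block 5 (0000111): 3 ones → 0
Block 6 (1100110): 4 ones → 1
Block 7 (0000000): 0 ones → 0
Block 8 (1111111): 7 ones → 1
Block 9 (0011011): 4 ones → 1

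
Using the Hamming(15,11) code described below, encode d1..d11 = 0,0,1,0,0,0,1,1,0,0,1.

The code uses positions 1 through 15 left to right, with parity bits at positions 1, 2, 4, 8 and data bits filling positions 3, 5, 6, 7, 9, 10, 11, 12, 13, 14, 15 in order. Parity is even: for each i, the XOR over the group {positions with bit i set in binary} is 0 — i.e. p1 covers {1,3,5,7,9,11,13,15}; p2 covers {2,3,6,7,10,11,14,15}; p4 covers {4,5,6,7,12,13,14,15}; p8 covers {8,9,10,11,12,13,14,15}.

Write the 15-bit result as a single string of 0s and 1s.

Place data at non-parity positions: p1 p2 0 p4 0 1 0 p8 0 0 1 1 0 0 1
p1 (pos 1,3,5,7,9,11,13,15): XOR of data positions = 0⊕0⊕0⊕0⊕1⊕0⊕1 = 0
p2 (pos 2,3,6,7,10,11,14,15): XOR of data positions = 0⊕1⊕0⊕0⊕1⊕0⊕1 = 1
p4 (pos 4,5,6,7,12,13,14,15): XOR of data positions = 0⊕1⊕0⊕1⊕0⊕0⊕1 = 1
p8 (pos 8,9,10,11,12,13,14,15): XOR of data positions = 0⊕0⊕1⊕1⊕0⊕0⊕1 = 1
Codeword: 010101010011001

010101010011001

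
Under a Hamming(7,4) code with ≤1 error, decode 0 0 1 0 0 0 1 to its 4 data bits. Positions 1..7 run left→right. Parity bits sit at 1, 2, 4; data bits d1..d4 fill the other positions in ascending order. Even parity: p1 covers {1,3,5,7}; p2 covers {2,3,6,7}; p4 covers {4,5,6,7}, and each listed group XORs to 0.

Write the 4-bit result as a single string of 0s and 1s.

1001

s1 (pos 1,3,5,7): 0⊕1⊕0⊕1 = 0
s2 (pos 2,3,6,7): 0⊕1⊕0⊕1 = 0
s4 (pos 4,5,6,7): 0⊕0⊕0⊕1 = 1
Syndrome s4…s1 = 100 → error at position 4.
Flip position 4: 0010001 → 0011001
Read data bits from positions 3,5,6,7: 1001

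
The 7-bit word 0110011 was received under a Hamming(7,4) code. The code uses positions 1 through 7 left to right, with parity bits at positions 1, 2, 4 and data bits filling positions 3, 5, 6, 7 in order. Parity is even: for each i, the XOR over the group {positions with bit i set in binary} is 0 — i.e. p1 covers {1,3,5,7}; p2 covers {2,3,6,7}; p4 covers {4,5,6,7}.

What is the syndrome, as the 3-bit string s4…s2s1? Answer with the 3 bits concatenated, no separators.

s1 (pos 1,3,5,7): 0⊕1⊕0⊕1 = 0
s2 (pos 2,3,6,7): 1⊕1⊕1⊕1 = 0
s4 (pos 4,5,6,7): 0⊕0⊕1⊕1 = 0
Syndrome s4…s1 = 000 → no error.

000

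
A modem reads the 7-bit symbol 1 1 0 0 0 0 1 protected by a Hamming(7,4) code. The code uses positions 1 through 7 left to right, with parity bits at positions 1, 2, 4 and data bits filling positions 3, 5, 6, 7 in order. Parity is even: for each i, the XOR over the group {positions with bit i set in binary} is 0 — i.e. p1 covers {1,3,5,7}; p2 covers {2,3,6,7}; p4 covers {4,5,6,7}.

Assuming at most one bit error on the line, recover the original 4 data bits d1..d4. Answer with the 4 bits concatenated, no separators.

0001

s1 (pos 1,3,5,7): 1⊕0⊕0⊕1 = 0
s2 (pos 2,3,6,7): 1⊕0⊕0⊕1 = 0
s4 (pos 4,5,6,7): 0⊕0⊕0⊕1 = 1
Syndrome s4…s1 = 100 → error at position 4.
Flip position 4: 1100001 → 1101001
Read data bits from positions 3,5,6,7: 0001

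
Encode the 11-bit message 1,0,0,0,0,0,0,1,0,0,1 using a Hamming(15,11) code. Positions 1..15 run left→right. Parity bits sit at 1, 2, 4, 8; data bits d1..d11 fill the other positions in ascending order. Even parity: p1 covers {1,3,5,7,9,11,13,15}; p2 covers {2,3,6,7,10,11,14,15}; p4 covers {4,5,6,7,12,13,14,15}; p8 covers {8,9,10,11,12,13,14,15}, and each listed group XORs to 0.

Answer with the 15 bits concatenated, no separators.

001000000001001

Place data at non-parity positions: p1 p2 1 p4 0 0 0 p8 0 0 0 1 0 0 1
p1 (pos 1,3,5,7,9,11,13,15): XOR of data positions = 1⊕0⊕0⊕0⊕0⊕0⊕1 = 0
p2 (pos 2,3,6,7,10,11,14,15): XOR of data positions = 1⊕0⊕0⊕0⊕0⊕0⊕1 = 0
p4 (pos 4,5,6,7,12,13,14,15): XOR of data positions = 0⊕0⊕0⊕1⊕0⊕0⊕1 = 0
p8 (pos 8,9,10,11,12,13,14,15): XOR of data positions = 0⊕0⊕0⊕1⊕0⊕0⊕1 = 0
Codeword: 001000000001001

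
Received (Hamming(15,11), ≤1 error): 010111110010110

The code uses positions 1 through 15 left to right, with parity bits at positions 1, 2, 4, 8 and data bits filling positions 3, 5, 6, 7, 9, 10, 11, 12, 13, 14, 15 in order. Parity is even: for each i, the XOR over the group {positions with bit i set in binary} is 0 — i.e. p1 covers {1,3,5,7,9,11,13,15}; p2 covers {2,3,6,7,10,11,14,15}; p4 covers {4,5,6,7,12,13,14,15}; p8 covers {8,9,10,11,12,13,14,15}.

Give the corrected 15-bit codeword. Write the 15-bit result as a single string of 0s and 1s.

000111110010110

s1 (pos 1,3,5,7,9,11,13,15): 0⊕0⊕1⊕1⊕0⊕1⊕1⊕0 = 0
s2 (pos 2,3,6,7,10,11,14,15): 1⊕0⊕1⊕1⊕0⊕1⊕1⊕0 = 1
s4 (pos 4,5,6,7,12,13,14,15): 1⊕1⊕1⊕1⊕0⊕1⊕1⊕0 = 0
s8 (pos 8,9,10,11,12,13,14,15): 1⊕0⊕0⊕1⊕0⊕1⊕1⊕0 = 0
Syndrome s8…s1 = 0010 → error at position 2.
Flip position 2: 010111110010110 → 000111110010110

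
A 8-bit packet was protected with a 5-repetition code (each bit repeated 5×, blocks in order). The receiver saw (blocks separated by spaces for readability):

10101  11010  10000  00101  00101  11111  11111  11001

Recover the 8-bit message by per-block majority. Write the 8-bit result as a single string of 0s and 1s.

11000111

Block 1 (10101): 3 ones → 1
Block 2 (11010): 3 ones → 1
Block 3 (10000): 1 one → 0
Block 4 (00101): 2 ones → 0
Block 5 (00101): 2 ones → 0
Block 6 (11111): 5 ones → 1
Block 7 (11111): 5 ones → 1
Block 8 (11001): 3 ones → 1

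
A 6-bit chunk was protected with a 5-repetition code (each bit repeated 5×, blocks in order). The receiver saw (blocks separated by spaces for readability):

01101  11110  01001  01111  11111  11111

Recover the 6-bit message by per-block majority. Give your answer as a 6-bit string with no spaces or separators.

Block 1 (01101): 3 ones → 1
Block 2 (11110): 4 ones → 1
Block 3 (01001): 2 ones → 0
Block 4 (01111): 4 ones → 1
Block 5 (11111): 5 ones → 1
Block 6 (11111): 5 ones → 1

110111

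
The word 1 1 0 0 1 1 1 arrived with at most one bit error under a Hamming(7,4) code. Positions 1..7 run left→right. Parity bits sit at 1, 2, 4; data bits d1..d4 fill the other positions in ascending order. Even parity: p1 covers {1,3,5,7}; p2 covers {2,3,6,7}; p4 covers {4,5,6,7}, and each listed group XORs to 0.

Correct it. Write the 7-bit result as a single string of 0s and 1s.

1100110

s1 (pos 1,3,5,7): 1⊕0⊕1⊕1 = 1
s2 (pos 2,3,6,7): 1⊕0⊕1⊕1 = 1
s4 (pos 4,5,6,7): 0⊕1⊕1⊕1 = 1
Syndrome s4…s1 = 111 → error at position 7.
Flip position 7: 1100111 → 1100110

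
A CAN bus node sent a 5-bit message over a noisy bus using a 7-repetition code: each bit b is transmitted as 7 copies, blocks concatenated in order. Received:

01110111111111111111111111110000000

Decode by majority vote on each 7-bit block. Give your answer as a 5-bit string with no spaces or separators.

11110

Block 1 (0111011): 5 ones → 1
Block 2 (1111111): 7 ones → 1
Block 3 (1111111): 7 ones → 1
Block 4 (1111111): 7 ones → 1
Block 5 (0000000): 0 ones → 0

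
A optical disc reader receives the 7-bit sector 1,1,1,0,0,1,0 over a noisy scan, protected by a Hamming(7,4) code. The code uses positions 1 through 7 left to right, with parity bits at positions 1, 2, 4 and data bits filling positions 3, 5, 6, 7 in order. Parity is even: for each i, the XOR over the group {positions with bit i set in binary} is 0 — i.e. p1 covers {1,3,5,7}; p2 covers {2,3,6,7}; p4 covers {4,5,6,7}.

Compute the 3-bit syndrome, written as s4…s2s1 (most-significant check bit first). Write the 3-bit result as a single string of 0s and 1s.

110

s1 (pos 1,3,5,7): 1⊕1⊕0⊕0 = 0
s2 (pos 2,3,6,7): 1⊕1⊕1⊕0 = 1
s4 (pos 4,5,6,7): 0⊕0⊕1⊕0 = 1
Syndrome s4…s1 = 110 → error at position 6.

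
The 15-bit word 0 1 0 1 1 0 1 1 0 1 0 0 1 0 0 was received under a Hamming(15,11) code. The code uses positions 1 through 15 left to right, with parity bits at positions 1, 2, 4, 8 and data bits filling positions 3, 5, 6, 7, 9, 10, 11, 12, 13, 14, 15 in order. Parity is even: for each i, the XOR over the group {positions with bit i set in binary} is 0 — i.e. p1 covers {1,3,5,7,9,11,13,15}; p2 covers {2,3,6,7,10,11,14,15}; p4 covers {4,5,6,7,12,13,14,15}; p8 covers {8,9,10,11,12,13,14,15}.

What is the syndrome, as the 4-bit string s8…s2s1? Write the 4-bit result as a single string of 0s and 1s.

1011

s1 (pos 1,3,5,7,9,11,13,15): 0⊕0⊕1⊕1⊕0⊕0⊕1⊕0 = 1
s2 (pos 2,3,6,7,10,11,14,15): 1⊕0⊕0⊕1⊕1⊕0⊕0⊕0 = 1
s4 (pos 4,5,6,7,12,13,14,15): 1⊕1⊕0⊕1⊕0⊕1⊕0⊕0 = 0
s8 (pos 8,9,10,11,12,13,14,15): 1⊕0⊕1⊕0⊕0⊕1⊕0⊕0 = 1
Syndrome s8…s1 = 1011 → error at position 11.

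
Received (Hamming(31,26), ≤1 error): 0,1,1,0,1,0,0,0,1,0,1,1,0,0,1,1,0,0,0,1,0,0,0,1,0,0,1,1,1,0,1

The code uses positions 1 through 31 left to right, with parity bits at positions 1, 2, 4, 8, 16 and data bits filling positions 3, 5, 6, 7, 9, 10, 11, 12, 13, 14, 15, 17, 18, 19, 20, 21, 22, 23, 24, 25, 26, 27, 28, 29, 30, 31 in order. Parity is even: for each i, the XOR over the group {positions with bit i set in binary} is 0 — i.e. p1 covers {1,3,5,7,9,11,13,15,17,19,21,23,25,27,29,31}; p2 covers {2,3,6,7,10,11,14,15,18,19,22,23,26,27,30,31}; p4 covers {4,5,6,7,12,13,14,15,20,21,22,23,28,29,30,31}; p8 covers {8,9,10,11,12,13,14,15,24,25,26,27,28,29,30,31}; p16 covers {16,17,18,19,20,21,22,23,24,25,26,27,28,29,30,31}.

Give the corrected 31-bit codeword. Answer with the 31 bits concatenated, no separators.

s1 (pos 1,3,5,7,9,11,13,15,17,19,21,23,25,27,29,31): 0⊕1⊕1⊕0⊕1⊕1⊕0⊕1⊕0⊕0⊕0⊕0⊕0⊕1⊕1⊕1 = 0
s2 (pos 2,3,6,7,10,11,14,15,18,19,22,23,26,27,30,31): 1⊕1⊕0⊕0⊕0⊕1⊕0⊕1⊕0⊕0⊕0⊕0⊕0⊕1⊕0⊕1 = 0
s4 (pos 4,5,6,7,12,13,14,15,20,21,22,23,28,29,30,31): 0⊕1⊕0⊕0⊕1⊕0⊕0⊕1⊕1⊕0⊕0⊕0⊕1⊕1⊕0⊕1 = 1
s8 (pos 8,9,10,11,12,13,14,15,24,25,26,27,28,29,30,31): 0⊕1⊕0⊕1⊕1⊕0⊕0⊕1⊕1⊕0⊕0⊕1⊕1⊕1⊕0⊕1 = 1
s16 (pos 16,17,18,19,20,21,22,23,24,25,26,27,28,29,30,31): 1⊕0⊕0⊕0⊕1⊕0⊕0⊕0⊕1⊕0⊕0⊕1⊕1⊕1⊕0⊕1 = 1
Syndrome s16…s1 = 11100 → error at position 28.
Flip position 28: 0110100010110011000100010011101 → 0110100010110011000100010010101

0110100010110011000100010010101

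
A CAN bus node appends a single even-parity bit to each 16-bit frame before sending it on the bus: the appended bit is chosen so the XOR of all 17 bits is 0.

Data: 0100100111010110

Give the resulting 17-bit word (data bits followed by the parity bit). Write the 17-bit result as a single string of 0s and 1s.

01001001110101100

XOR of the 16 data bits: 0⊕1⊕0⊕0⊕1⊕0⊕0⊕1⊕1⊕1⊕0⊕1⊕0⊕1⊕1⊕0 = 0
Parity bit = 0 (so all 17 bits XOR to 0).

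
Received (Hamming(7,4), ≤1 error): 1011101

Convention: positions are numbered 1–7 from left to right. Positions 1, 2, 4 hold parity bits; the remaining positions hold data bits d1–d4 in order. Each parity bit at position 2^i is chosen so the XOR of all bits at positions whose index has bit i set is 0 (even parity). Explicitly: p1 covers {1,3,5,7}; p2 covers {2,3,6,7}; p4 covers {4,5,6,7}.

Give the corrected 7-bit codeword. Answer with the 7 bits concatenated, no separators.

1010101

s1 (pos 1,3,5,7): 1⊕1⊕1⊕1 = 0
s2 (pos 2,3,6,7): 0⊕1⊕0⊕1 = 0
s4 (pos 4,5,6,7): 1⊕1⊕0⊕1 = 1
Syndrome s4…s1 = 100 → error at position 4.
Flip position 4: 1011101 → 1010101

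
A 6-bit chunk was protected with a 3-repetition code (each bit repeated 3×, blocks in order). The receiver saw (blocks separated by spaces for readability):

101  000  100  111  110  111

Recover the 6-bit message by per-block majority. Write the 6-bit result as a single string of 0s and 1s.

100111

Block 1 (101): 2 ones → 1
Block 2 (000): 0 ones → 0
Block 3 (100): 1 one → 0
Block 4 (111): 3 ones → 1
Block 5 (110): 2 ones → 1
Block 6 (111): 3 ones → 1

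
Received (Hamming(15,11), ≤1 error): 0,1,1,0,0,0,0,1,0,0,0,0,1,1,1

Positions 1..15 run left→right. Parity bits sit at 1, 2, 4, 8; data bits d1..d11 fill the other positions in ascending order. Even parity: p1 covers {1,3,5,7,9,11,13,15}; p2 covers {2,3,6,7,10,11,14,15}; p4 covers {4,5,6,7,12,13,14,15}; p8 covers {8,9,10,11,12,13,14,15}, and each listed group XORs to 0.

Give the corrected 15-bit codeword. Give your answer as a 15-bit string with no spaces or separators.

011010010000111

s1 (pos 1,3,5,7,9,11,13,15): 0⊕1⊕0⊕0⊕0⊕0⊕1⊕1 = 1
s2 (pos 2,3,6,7,10,11,14,15): 1⊕1⊕0⊕0⊕0⊕0⊕1⊕1 = 0
s4 (pos 4,5,6,7,12,13,14,15): 0⊕0⊕0⊕0⊕0⊕1⊕1⊕1 = 1
s8 (pos 8,9,10,11,12,13,14,15): 1⊕0⊕0⊕0⊕0⊕1⊕1⊕1 = 0
Syndrome s8…s1 = 0101 → error at position 5.
Flip position 5: 011000010000111 → 011010010000111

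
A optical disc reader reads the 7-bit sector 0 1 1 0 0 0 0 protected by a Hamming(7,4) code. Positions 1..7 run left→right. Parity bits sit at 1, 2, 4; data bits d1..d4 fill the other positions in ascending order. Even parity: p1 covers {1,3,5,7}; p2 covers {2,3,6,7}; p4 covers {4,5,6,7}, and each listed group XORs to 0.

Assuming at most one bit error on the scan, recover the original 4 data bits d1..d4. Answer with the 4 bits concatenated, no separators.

s1 (pos 1,3,5,7): 0⊕1⊕0⊕0 = 1
s2 (pos 2,3,6,7): 1⊕1⊕0⊕0 = 0
s4 (pos 4,5,6,7): 0⊕0⊕0⊕0 = 0
Syndrome s4…s1 = 001 → error at position 1.
Flip position 1: 0110000 → 1110000
Read data bits from positions 3,5,6,7: 1000

1000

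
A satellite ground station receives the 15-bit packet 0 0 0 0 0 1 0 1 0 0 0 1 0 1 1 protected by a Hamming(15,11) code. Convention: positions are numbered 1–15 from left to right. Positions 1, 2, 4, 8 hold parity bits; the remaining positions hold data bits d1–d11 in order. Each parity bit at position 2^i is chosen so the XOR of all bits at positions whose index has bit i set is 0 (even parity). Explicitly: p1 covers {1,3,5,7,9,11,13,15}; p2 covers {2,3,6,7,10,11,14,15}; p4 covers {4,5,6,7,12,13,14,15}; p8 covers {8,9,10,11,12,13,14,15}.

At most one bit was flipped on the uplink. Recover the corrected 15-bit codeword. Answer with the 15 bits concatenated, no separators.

001001010001011

s1 (pos 1,3,5,7,9,11,13,15): 0⊕0⊕0⊕0⊕0⊕0⊕0⊕1 = 1
s2 (pos 2,3,6,7,10,11,14,15): 0⊕0⊕1⊕0⊕0⊕0⊕1⊕1 = 1
s4 (pos 4,5,6,7,12,13,14,15): 0⊕0⊕1⊕0⊕1⊕0⊕1⊕1 = 0
s8 (pos 8,9,10,11,12,13,14,15): 1⊕0⊕0⊕0⊕1⊕0⊕1⊕1 = 0
Syndrome s8…s1 = 0011 → error at position 3.
Flip position 3: 000001010001011 → 001001010001011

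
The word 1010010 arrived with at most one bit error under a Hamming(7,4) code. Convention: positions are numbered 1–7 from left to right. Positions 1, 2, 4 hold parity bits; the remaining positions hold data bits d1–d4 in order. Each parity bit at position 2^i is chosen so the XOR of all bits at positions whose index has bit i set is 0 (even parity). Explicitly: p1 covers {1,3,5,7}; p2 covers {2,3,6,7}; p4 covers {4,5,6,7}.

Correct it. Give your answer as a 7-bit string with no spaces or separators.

1011010

s1 (pos 1,3,5,7): 1⊕1⊕0⊕0 = 0
s2 (pos 2,3,6,7): 0⊕1⊕1⊕0 = 0
s4 (pos 4,5,6,7): 0⊕0⊕1⊕0 = 1
Syndrome s4…s1 = 100 → error at position 4.
Flip position 4: 1010010 → 1011010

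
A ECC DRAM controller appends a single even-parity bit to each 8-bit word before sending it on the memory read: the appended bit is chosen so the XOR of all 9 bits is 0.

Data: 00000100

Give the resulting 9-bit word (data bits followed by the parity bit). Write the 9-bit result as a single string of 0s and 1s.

XOR of the 8 data bits: 0⊕0⊕0⊕0⊕0⊕1⊕0⊕0 = 1
Parity bit = 1 (so all 9 bits XOR to 0).

000001001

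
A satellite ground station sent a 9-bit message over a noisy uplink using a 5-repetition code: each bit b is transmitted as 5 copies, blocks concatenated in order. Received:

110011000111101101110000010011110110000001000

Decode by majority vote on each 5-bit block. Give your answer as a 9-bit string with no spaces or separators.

101101100

Block 1 (11001): 3 ones → 1
Block 2 (10001): 2 ones → 0
Block 3 (11101): 4 ones → 1
Block 4 (10111): 4 ones → 1
Block 5 (00000): 0 ones → 0
Block 6 (10011): 3 ones → 1
Block 7 (11011): 4 ones → 1
Block 8 (00000): 0 ones → 0
Block 9 (01000): 1 one → 0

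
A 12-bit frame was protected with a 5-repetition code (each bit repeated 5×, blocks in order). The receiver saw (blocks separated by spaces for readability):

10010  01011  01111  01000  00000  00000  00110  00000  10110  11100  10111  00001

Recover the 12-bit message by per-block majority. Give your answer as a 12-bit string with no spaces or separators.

Block 1 (10010): 2 ones → 0
Block 2 (01011): 3 ones → 1
Block 3 (01111): 4 ones → 1
Block 4 (01000): 1 one → 0
Block 5 (00000): 0 ones → 0
Block 6 (00000): 0 ones → 0
Block 7 (00110): 2 ones → 0
Block 8 (00000): 0 ones → 0
Block 9 (10110): 3 ones → 1
Block 10 (11100): 3 ones → 1
Block 11 (10111): 4 ones → 1
Block 12 (00001): 1 one → 0

011000001110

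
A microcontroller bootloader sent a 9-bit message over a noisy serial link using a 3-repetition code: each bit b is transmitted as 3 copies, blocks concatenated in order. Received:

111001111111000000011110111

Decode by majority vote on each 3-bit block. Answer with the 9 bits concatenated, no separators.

101100111

Block 1 (111): 3 ones → 1
Block 2 (001): 1 one → 0
Block 3 (111): 3 ones → 1
Block 4 (111): 3 ones → 1
Block 5 (000): 0 ones → 0
Block 6 (000): 0 ones → 0
Block 7 (011): 2 ones → 1
Block 8 (110): 2 ones → 1
Block 9 (111): 3 ones → 1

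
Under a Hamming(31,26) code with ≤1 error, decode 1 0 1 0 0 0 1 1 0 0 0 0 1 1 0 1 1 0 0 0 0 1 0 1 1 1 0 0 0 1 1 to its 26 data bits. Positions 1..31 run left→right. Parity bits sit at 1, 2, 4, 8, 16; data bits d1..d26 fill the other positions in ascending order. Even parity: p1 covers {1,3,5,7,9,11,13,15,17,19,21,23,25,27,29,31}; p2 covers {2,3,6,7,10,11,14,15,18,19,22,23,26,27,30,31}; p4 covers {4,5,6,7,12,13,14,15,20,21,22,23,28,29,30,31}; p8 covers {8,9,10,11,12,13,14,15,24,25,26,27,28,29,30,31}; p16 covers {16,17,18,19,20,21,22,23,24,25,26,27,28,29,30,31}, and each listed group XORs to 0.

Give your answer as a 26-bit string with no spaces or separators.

s1 (pos 1,3,5,7,9,11,13,15,17,19,21,23,25,27,29,31): 1⊕1⊕0⊕1⊕0⊕0⊕1⊕0⊕1⊕0⊕0⊕0⊕1⊕0⊕0⊕1 = 1
s2 (pos 2,3,6,7,10,11,14,15,18,19,22,23,26,27,30,31): 0⊕1⊕0⊕1⊕0⊕0⊕1⊕0⊕0⊕0⊕1⊕0⊕1⊕0⊕1⊕1 = 1
s4 (pos 4,5,6,7,12,13,14,15,20,21,22,23,28,29,30,31): 0⊕0⊕0⊕1⊕0⊕1⊕1⊕0⊕0⊕0⊕1⊕0⊕0⊕0⊕1⊕1 = 0
s8 (pos 8,9,10,11,12,13,14,15,24,25,26,27,28,29,30,31): 1⊕0⊕0⊕0⊕0⊕1⊕1⊕0⊕1⊕1⊕1⊕0⊕0⊕0⊕1⊕1 = 0
s16 (pos 16,17,18,19,20,21,22,23,24,25,26,27,28,29,30,31): 1⊕1⊕0⊕0⊕0⊕0⊕1⊕0⊕1⊕1⊕1⊕0⊕0⊕0⊕1⊕1 = 0
Syndrome s16…s1 = 00011 → error at position 3.
Flip position 3: 1010001100001101100001011100011 → 1000001100001101100001011100011
Read data bits from positions 3,5,6,7,9,10,11,12,13,14,15,17,18,19,20,21,22,23,24,25,26,27,28,29,30,31: 00010000110100001011100011

00010000110100001011100011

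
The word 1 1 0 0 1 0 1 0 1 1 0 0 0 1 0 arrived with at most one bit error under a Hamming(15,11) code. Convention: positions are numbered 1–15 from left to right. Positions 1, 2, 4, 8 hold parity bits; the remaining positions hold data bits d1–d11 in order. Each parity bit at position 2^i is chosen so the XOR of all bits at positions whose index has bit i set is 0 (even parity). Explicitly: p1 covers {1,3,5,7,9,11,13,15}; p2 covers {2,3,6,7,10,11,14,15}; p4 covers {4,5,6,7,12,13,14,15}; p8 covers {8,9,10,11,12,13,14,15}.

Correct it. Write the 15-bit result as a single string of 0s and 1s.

110010101101010

s1 (pos 1,3,5,7,9,11,13,15): 1⊕0⊕1⊕1⊕1⊕0⊕0⊕0 = 0
s2 (pos 2,3,6,7,10,11,14,15): 1⊕0⊕0⊕1⊕1⊕0⊕1⊕0 = 0
s4 (pos 4,5,6,7,12,13,14,15): 0⊕1⊕0⊕1⊕0⊕0⊕1⊕0 = 1
s8 (pos 8,9,10,11,12,13,14,15): 0⊕1⊕1⊕0⊕0⊕0⊕1⊕0 = 1
Syndrome s8…s1 = 1100 → error at position 12.
Flip position 12: 110010101100010 → 110010101101010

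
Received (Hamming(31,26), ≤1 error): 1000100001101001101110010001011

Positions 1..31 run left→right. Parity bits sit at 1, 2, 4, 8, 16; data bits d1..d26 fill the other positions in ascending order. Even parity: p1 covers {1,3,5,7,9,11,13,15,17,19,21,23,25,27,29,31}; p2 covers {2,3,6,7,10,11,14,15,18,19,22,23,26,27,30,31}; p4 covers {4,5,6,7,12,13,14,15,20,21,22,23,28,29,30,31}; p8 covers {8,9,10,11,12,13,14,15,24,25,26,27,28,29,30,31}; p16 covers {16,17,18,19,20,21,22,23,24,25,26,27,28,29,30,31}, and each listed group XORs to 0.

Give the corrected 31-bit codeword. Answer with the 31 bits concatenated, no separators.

1000100001101001101110010001001

s1 (pos 1,3,5,7,9,11,13,15,17,19,21,23,25,27,29,31): 1⊕0⊕1⊕0⊕0⊕1⊕1⊕0⊕1⊕1⊕1⊕0⊕0⊕0⊕0⊕1 = 0
s2 (pos 2,3,6,7,10,11,14,15,18,19,22,23,26,27,30,31): 0⊕0⊕0⊕0⊕1⊕1⊕0⊕0⊕0⊕1⊕0⊕0⊕0⊕0⊕1⊕1 = 1
s4 (pos 4,5,6,7,12,13,14,15,20,21,22,23,28,29,30,31): 0⊕1⊕0⊕0⊕0⊕1⊕0⊕0⊕1⊕1⊕0⊕0⊕1⊕0⊕1⊕1 = 1
s8 (pos 8,9,10,11,12,13,14,15,24,25,26,27,28,29,30,31): 0⊕0⊕1⊕1⊕0⊕1⊕0⊕0⊕1⊕0⊕0⊕0⊕1⊕0⊕1⊕1 = 1
s16 (pos 16,17,18,19,20,21,22,23,24,25,26,27,28,29,30,31): 1⊕1⊕0⊕1⊕1⊕1⊕0⊕0⊕1⊕0⊕0⊕0⊕1⊕0⊕1⊕1 = 1
Syndrome s16…s1 = 11110 → error at position 30.
Flip position 30: 1000100001101001101110010001011 → 1000100001101001101110010001001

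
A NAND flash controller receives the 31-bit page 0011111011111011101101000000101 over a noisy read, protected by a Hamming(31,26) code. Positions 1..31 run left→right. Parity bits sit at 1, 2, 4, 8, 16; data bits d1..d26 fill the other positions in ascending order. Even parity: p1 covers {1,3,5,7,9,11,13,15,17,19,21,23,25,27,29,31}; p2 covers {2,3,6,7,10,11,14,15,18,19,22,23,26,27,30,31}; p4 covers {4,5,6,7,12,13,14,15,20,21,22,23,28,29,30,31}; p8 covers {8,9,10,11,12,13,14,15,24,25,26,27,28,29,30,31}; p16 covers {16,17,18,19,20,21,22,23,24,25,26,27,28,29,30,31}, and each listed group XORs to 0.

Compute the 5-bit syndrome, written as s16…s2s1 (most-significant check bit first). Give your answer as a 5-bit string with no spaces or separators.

10111

s1 (pos 1,3,5,7,9,11,13,15,17,19,21,23,25,27,29,31): 0⊕1⊕1⊕1⊕1⊕1⊕1⊕1⊕1⊕1⊕0⊕0⊕0⊕0⊕1⊕1 = 1
s2 (pos 2,3,6,7,10,11,14,15,18,19,22,23,26,27,30,31): 0⊕1⊕1⊕1⊕1⊕1⊕0⊕1⊕0⊕1⊕1⊕0⊕0⊕0⊕0⊕1 = 1
s4 (pos 4,5,6,7,12,13,14,15,20,21,22,23,28,29,30,31): 1⊕1⊕1⊕1⊕1⊕1⊕0⊕1⊕1⊕0⊕1⊕0⊕0⊕1⊕0⊕1 = 1
s8 (pos 8,9,10,11,12,13,14,15,24,25,26,27,28,29,30,31): 0⊕1⊕1⊕1⊕1⊕1⊕0⊕1⊕0⊕0⊕0⊕0⊕0⊕1⊕0⊕1 = 0
s16 (pos 16,17,18,19,20,21,22,23,24,25,26,27,28,29,30,31): 1⊕1⊕0⊕1⊕1⊕0⊕1⊕0⊕0⊕0⊕0⊕0⊕0⊕1⊕0⊕1 = 1
Syndrome s16…s1 = 10111 → error at position 23.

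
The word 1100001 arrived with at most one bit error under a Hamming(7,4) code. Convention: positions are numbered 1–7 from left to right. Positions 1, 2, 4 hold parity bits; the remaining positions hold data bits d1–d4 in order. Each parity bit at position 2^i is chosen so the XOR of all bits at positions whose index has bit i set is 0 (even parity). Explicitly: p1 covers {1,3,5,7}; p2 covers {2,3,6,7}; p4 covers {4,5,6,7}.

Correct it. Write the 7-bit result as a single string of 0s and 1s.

s1 (pos 1,3,5,7): 1⊕0⊕0⊕1 = 0
s2 (pos 2,3,6,7): 1⊕0⊕0⊕1 = 0
s4 (pos 4,5,6,7): 0⊕0⊕0⊕1 = 1
Syndrome s4…s1 = 100 → error at position 4.
Flip position 4: 1100001 → 1101001

1101001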